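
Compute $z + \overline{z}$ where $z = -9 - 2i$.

z + conjugate(z) = (a + bi) + (a - bi) = 2a
= 2 * (-9) = -18


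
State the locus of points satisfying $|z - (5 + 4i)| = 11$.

|z - z0| = r describes a circle centered at z0 with radius r
Here z0 = 5 + 4i and r = 11
Locus: Circle centered at (5, 4) with radius 11


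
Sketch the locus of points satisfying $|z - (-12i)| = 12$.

|z - z0| = r describes a circle centered at z0 with radius r
Here z0 = -12i and r = 12
Locus: Circle centered at (0, -12) with radius 12


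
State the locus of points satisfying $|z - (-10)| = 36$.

|z - z0| = r describes a circle centered at z0 with radius r
Here z0 = -10 and r = 36
Locus: Circle centered at (-10, 0) with radius 36


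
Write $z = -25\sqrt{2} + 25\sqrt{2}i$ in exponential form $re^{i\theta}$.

r = |z| = sqrt((-25*sqrt(2))^2 + (25*sqrt(2))^2) = sqrt(1250 + 1250) = sqrt(2500) = 50
θ = arctan(b/a) = arctan(35.3553/-35.3553) (quadrant-adjusted) = 135° = 3π/4
z = 50e^(i*3π/4)


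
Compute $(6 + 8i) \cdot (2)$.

(a1*a2 - b1*b2) + (a1*b2 + b1*a2)i
= (12 - 0) + (0 + 16)i
= 12 + 16i


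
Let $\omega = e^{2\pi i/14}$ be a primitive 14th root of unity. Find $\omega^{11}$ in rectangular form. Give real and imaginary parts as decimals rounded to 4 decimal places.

ω^11 = e^(2πi·11/14) = e^(i·11π/7)
= cos(11π/7) + i sin(11π/7)
= 0.2225 - 0.9749i


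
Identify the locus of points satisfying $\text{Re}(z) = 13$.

Re(z) = x where z = x + yi; the equation x = 13 is satisfied by all points with that x-coordinate
Locus: Vertical line x = 13


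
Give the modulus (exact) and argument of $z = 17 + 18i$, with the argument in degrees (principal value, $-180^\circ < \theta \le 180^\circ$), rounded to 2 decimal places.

|z| = sqrt(17^2 + 18^2) = sqrt(613)
arg(z) = arctan(b/a) = arctan(18/17) (quadrant-adjusted) = 46.64°


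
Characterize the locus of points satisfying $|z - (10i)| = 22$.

|z - z0| = r describes a circle centered at z0 with radius r
Here z0 = 10i and r = 22
Locus: Circle centered at (0, 10) with radius 22


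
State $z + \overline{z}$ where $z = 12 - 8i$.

z + conjugate(z) = (a + bi) + (a - bi) = 2a
= 2 * 12 = 24


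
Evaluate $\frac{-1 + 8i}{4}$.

Divisor is real, so divide each part by 4:
= -1/4 + 2i


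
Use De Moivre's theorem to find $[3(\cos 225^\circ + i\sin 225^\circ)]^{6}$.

By De Moivre: z^n = r^n(cos(nθ) + i sin(nθ))
= 3^6(cos(6*225°) + i sin(6*225°))
= 729(cos 270° + i sin 270°)
= -729i


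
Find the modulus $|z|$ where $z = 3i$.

|z| = sqrt(a^2 + b^2) = sqrt(0^2 + 3^2) = sqrt(9) = 3


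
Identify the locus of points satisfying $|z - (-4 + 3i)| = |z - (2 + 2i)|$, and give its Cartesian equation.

|z - z1| = |z - z2| means z is equidistant from z1 and z2,
i.e. the perpendicular bisector of the segment from (-4, 3) to (2, 2) (midpoint (-1, 5/2)).
With z = x + yi, square both sides:
(x - (-4))^2 + (y - 3)^2 = (x - 2)^2 + (y - 2)^2
The x^2 and y^2 terms cancel: 12x + (-2)y = 8 - 25 = -17
Simplify: 12x - 2y = -17
Locus: Perpendicular bisector of the segment from (-4, 3) to (2, 2): the line 12x - 2y = -17


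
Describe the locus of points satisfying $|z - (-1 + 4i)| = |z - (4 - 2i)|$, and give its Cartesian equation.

|z - z1| = |z - z2| means z is equidistant from z1 and z2,
i.e. the perpendicular bisector of the segment from (-1, 4) to (4, -2) (midpoint (3/2, 1)).
With z = x + yi, square both sides:
(x - (-1))^2 + (y - 4)^2 = (x - 4)^2 + (y - (-2))^2
The x^2 and y^2 terms cancel: 10x + (-12)y = 20 - 17 = 3
Simplify: 10x - 12y = 3
Locus: Perpendicular bisector of the segment from (-1, 4) to (4, -2): the line 10x - 12y = 3


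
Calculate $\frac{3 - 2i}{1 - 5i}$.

Multiply numerator and denominator by conjugate (1 + 5i):
= (3 - 2i)(1 + 5i) / (1^2 + (-5)^2)
= (13 + 13i) / 26
Divide through by 13: (1 + i) / 2
= 1/2 + (1/2)i


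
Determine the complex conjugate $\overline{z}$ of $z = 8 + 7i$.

If z = a + bi, then conjugate(z) = a - bi
conjugate(8 + 7i) = 8 - 7i


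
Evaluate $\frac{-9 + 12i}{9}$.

Divisor is real, so divide each part by 9:
= -1 + (4/3)i


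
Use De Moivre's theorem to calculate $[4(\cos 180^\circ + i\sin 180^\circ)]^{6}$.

By De Moivre: z^n = r^n(cos(nθ) + i sin(nθ))
= 4^6(cos(6*180°) + i sin(6*180°))
= 4096(cos 0° + i sin 0°)
= 4096


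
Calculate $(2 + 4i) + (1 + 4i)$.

(2 + 1) + (4 + 4)i = 3 + 8i


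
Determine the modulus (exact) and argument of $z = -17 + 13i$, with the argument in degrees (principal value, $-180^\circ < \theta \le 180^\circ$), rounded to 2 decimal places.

|z| = sqrt((-17)^2 + 13^2) = sqrt(458)
arg(z) = arctan(b/a) = arctan(13/-17) (quadrant-adjusted) = 142.59°


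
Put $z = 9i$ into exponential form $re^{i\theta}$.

r = |z| = sqrt((0)^2 + (9)^2) = sqrt(0 + 81) = sqrt(81) = 9
a = 0 and b > 0, so z lies on the positive imaginary axis: θ = 90° = π/2
z = 9e^(i*π/2)


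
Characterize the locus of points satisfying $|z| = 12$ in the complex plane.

|z| = 12 means sqrt(x^2 + y^2) = 12
This is a circle of radius 12 centered at the origin


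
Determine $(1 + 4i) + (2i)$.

(1 + 0) + (4 + 2)i = 1 + 6i


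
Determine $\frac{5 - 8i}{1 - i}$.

Multiply numerator and denominator by conjugate (1 + i):
= (5 - 8i)(1 + i) / (1^2 + (-1)^2)
= (13 - 3i) / 2
= 13/2 - (3/2)i


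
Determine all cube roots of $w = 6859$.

|w| = 6859, arg(w) = 0°
Root modulus = 6859^(1/3) = 19
Root arguments: θ_k = (0° + 360°k)/3 for k = 0, 1, ..., 2
Roots: 19, -19/2 + (19*sqrt(3)/2)i, -19/2 - (19*sqrt(3)/2)i


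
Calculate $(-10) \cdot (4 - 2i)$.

(a1*a2 - b1*b2) + (a1*b2 + b1*a2)i
= (-40 - 0) + (20 + 0)i
= -40 + 20i


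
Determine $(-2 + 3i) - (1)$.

(-2 - 1) + (3 - 0)i = -3 + 3i


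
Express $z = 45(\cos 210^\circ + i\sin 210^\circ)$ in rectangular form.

a = r cos θ = 45 * -sqrt(3)/2 = -45*sqrt(3)/2
b = r sin θ = 45 * -1/2 = -45/2
z = -45*sqrt(3)/2 - (45/2)i


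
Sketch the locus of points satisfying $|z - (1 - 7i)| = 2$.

|z - z0| = r describes a circle centered at z0 with radius r
Here z0 = 1 - 7i and r = 2
Locus: Circle centered at (1, -7) with radius 2


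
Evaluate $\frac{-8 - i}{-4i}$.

Multiply numerator and denominator by conjugate (4i):
= (-8 - i)(4i) / (0^2 + (-4)^2)
= (4 - 32i) / 16
Divide through by 4: (1 - 8i) / 4
= 1/4 - 2i


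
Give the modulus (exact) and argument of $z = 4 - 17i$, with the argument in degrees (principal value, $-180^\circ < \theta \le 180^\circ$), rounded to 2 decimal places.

|z| = sqrt(4^2 + (-17)^2) = sqrt(305)
arg(z) = arctan(b/a) = arctan(-17/4) (quadrant-adjusted) = -76.76°


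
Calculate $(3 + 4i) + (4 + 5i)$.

(3 + 4) + (4 + 5)i = 7 + 9i


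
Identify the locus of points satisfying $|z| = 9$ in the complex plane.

|z| = 9 means sqrt(x^2 + y^2) = 9
This is a circle of radius 9 centered at the origin


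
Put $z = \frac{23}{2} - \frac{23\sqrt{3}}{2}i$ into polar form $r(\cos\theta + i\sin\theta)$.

r = |z| = sqrt(a^2 + b^2) = sqrt((23/2)^2 + (-23*sqrt(3)/2)^2) = sqrt(529/4 + 1587/4) = sqrt(529) = 23
θ = arctan(b/a) = arctan(-19.9186/11.5) (quadrant-adjusted) = 300°
z = 23(cos 300° + i sin 300°)


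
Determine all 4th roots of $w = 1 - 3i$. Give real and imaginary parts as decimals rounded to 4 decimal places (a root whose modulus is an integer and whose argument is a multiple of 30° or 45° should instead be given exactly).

|w| = sqrt(10) ≈ 3.162278, arg(w) ≈ 288.434949°
Root modulus = sqrt(10)^(1/4) ≈ 1.333521
Root arguments: θ_k = (arg(w) + 360°k)/4 for k = 0, 1, ..., 3
Compute each root as (root modulus)(cos θ_k + i sin θ_k) using full-precision intermediates, then round to 4 decimal places.
Roots: 0.4097 + 1.2690i, -1.2690 + 0.4097i, -0.4097 - 1.2690i, 1.2690 - 0.4097i


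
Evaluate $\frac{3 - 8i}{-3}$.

Divisor is real, so divide each part by -3:
= -1 + (8/3)i


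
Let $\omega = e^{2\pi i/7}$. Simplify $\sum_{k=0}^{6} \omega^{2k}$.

Let ζ = ω^2 = e^(2πi·2/7). Since 7 ∤ 2, ζ ≠ 1.
Sum = Σ_{k=0}^{6} ζ^k = (ζ^7 - 1)/(ζ - 1) = (ω^{2·7} - 1)/(ζ - 1) = (1 - 1)/(ζ - 1) = 0


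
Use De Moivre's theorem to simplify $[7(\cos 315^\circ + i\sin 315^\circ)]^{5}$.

By De Moivre: z^n = r^n(cos(nθ) + i sin(nθ))
= 7^5(cos(5*315°) + i sin(5*315°))
= 16807(cos 135° + i sin 135°)
= -16807*sqrt(2)/2 + (16807*sqrt(2)/2)i


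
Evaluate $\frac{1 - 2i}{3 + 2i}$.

Multiply numerator and denominator by conjugate (3 - 2i):
= (1 - 2i)(3 - 2i) / (3^2 + 2^2)
= (-1 - 8i) / 13
= -1/13 - (8/13)i


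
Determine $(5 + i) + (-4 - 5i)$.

(5 + (-4)) + (1 + (-5))i = 1 - 4i


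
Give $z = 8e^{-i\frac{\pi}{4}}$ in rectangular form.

a = r cos θ = 8 * sqrt(2)/2 = 4*sqrt(2)
b = r sin θ = 8 * -sqrt(2)/2 = -4*sqrt(2)
z = 4*sqrt(2) - 4*sqrt(2)i


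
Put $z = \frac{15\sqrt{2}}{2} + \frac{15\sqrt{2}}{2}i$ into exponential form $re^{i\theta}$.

r = |z| = sqrt((15*sqrt(2)/2)^2 + (15*sqrt(2)/2)^2) = sqrt(225/2 + 225/2) = sqrt(225) = 15
θ = arctan(b/a) = arctan(10.6066/10.6066) (quadrant-adjusted) = 45° = π/4
z = 15e^(i*π/4)


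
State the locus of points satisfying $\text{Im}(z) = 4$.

Im(z) = y where z = x + yi; the equation y = 4 is satisfied by all points with that y-coordinate
Locus: Horizontal line y = 4


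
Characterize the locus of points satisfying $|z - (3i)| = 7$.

|z - z0| = r describes a circle centered at z0 with radius r
Here z0 = 3i and r = 7
Locus: Circle centered at (0, 3) with radius 7


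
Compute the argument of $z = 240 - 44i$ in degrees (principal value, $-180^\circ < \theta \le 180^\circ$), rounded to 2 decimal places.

θ = arctan(b/a) = arctan(-44/240) (quadrant-adjusted) = -10.39°


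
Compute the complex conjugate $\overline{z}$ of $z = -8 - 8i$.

If z = a + bi, then conjugate(z) = a - bi
conjugate(-8 - 8i) = -8 + 8i


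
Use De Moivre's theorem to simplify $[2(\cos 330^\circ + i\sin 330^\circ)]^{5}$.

By De Moivre: z^n = r^n(cos(nθ) + i sin(nθ))
= 2^5(cos(5*330°) + i sin(5*330°))
= 32(cos 210° + i sin 210°)
= -16*sqrt(3) - 16i


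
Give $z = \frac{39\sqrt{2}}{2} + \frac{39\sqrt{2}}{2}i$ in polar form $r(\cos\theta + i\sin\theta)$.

r = |z| = sqrt(a^2 + b^2) = sqrt((39*sqrt(2)/2)^2 + (39*sqrt(2)/2)^2) = sqrt(1521/2 + 1521/2) = sqrt(1521) = 39
θ = arctan(b/a) = arctan(27.5772/27.5772) (quadrant-adjusted) = 45°
z = 39(cos 45° + i sin 45°)


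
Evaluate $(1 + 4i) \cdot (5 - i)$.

(a1*a2 - b1*b2) + (a1*b2 + b1*a2)i
= (5 - (-4)) + (-1 + 20)i
= 9 + 19i


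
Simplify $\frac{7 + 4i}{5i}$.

Multiply numerator and denominator by conjugate (-5i):
= (7 + 4i)(-5i) / (0^2 + 5^2)
= (20 - 35i) / 25
Divide through by 5: (4 - 7i) / 5
= 4/5 - (7/5)i


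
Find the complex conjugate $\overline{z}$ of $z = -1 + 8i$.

If z = a + bi, then conjugate(z) = a - bi
conjugate(-1 + 8i) = -1 - 8i


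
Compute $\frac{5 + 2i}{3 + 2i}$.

Multiply numerator and denominator by conjugate (3 - 2i):
= (5 + 2i)(3 - 2i) / (3^2 + 2^2)
= (19 - 4i) / 13
= 19/13 - (4/13)i


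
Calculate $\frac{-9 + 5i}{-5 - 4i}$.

Multiply numerator and denominator by conjugate (-5 + 4i):
= (-9 + 5i)(-5 + 4i) / ((-5)^2 + (-4)^2)
= (25 - 61i) / 41
= 25/41 - (61/41)i


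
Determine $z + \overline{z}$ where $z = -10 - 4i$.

z + conjugate(z) = (a + bi) + (a - bi) = 2a
= 2 * (-10) = -20


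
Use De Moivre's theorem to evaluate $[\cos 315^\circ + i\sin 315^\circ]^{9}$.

By De Moivre: z^n = r^n(cos(nθ) + i sin(nθ))
= 1^9(cos(9*315°) + i sin(9*315°))
= 1(cos 315° + i sin 315°)
= sqrt(2)/2 - (sqrt(2)/2)i


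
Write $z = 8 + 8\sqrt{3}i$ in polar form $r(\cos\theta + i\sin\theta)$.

r = |z| = sqrt(a^2 + b^2) = sqrt((8)^2 + (8*sqrt(3))^2) = sqrt(64 + 192) = sqrt(256) = 16
θ = arctan(b/a) = arctan(13.8564/8) (quadrant-adjusted) = 60°
z = 16(cos 60° + i sin 60°)


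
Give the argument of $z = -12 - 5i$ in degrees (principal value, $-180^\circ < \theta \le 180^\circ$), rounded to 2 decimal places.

θ = arctan(b/a) = arctan(-5/-12) (quadrant-adjusted) = -157.38°


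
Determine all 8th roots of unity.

ω_k = e^(2πik/8) = cos(2πk/8) + i sin(2πk/8) for k = 0, 1, ..., 7
Roots: 1, sqrt(2)/2 + (sqrt(2)/2)i, i, -sqrt(2)/2 + (sqrt(2)/2)i, -1, -sqrt(2)/2 - (sqrt(2)/2)i, -i, sqrt(2)/2 - (sqrt(2)/2)i


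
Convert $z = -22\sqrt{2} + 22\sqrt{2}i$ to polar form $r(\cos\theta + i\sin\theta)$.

r = |z| = sqrt(a^2 + b^2) = sqrt((-22*sqrt(2))^2 + (22*sqrt(2))^2) = sqrt(968 + 968) = sqrt(1936) = 44
θ = arctan(b/a) = arctan(31.1127/-31.1127) (quadrant-adjusted) = 135°
z = 44(cos 135° + i sin 135°)


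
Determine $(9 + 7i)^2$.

(a + bi)^2 = a^2 - b^2 + 2abi
= 9^2 - 7^2 + 2*9*7i
= 32 + 126i


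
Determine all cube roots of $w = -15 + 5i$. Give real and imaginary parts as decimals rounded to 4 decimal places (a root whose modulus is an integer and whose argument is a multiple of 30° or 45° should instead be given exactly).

|w| = sqrt(250) ≈ 15.811388, arg(w) ≈ 161.565051°
Root modulus = sqrt(250)^(1/3) ≈ 2.509901
Root arguments: θ_k = (arg(w) + 360°k)/3 for k = 0, 1, ..., 2
Compute each root as (root modulus)(cos θ_k + i sin θ_k) using full-precision intermediates, then round to 4 decimal places.
Roots: 1.4804 + 2.0268i, -2.4955 + 0.2687i, 1.0151 - 2.2955i


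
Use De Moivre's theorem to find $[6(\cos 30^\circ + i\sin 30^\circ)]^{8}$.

By De Moivre: z^n = r^n(cos(nθ) + i sin(nθ))
= 6^8(cos(8*30°) + i sin(8*30°))
= 1679616(cos 240° + i sin 240°)
= -839808 - 839808*sqrt(3)i


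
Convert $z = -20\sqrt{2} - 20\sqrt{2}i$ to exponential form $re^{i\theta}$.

r = |z| = sqrt((-20*sqrt(2))^2 + (-20*sqrt(2))^2) = sqrt(800 + 800) = sqrt(1600) = 40
θ = arctan(b/a) = arctan(-28.2843/-28.2843) (quadrant-adjusted) = -135° = -3π/4
z = 40e^(-i*3π/4)


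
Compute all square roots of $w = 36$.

|w| = 36, arg(w) = 0°
Root modulus = 36^(1/2) = 6
Root arguments: θ_k = (0° + 360°k)/2 for k = 0, 1, ..., 1
Roots: 6, -6


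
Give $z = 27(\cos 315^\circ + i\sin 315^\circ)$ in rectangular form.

a = r cos θ = 27 * sqrt(2)/2 = 27*sqrt(2)/2
b = r sin θ = 27 * -sqrt(2)/2 = -27*sqrt(2)/2
z = 27*sqrt(2)/2 - (27*sqrt(2)/2)i


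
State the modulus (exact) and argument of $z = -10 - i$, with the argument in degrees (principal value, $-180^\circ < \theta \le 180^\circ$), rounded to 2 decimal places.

|z| = sqrt((-10)^2 + (-1)^2) = sqrt(101)
arg(z) = arctan(b/a) = arctan(-1/-10) (quadrant-adjusted) = -174.29°


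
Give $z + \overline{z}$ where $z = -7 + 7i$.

z + conjugate(z) = (a + bi) + (a - bi) = 2a
= 2 * (-7) = -14


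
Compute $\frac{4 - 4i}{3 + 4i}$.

Multiply numerator and denominator by conjugate (3 - 4i):
= (4 - 4i)(3 - 4i) / (3^2 + 4^2)
= (-4 - 28i) / 25
= -4/25 - (28/25)i


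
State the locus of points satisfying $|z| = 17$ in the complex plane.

|z| = 17 means sqrt(x^2 + y^2) = 17
This is a circle of radius 17 centered at the origin


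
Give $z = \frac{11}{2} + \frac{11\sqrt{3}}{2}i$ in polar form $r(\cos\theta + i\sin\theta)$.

r = |z| = sqrt(a^2 + b^2) = sqrt((11/2)^2 + (11*sqrt(3)/2)^2) = sqrt(121/4 + 363/4) = sqrt(121) = 11
θ = arctan(b/a) = arctan(9.5263/5.5) (quadrant-adjusted) = 60°
z = 11(cos 60° + i sin 60°)


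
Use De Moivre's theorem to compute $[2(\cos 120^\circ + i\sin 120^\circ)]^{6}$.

By De Moivre: z^n = r^n(cos(nθ) + i sin(nθ))
= 2^6(cos(6*120°) + i sin(6*120°))
= 64(cos 0° + i sin 0°)
= 64


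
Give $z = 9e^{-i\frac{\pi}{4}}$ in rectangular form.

a = r cos θ = 9 * sqrt(2)/2 = 9*sqrt(2)/2
b = r sin θ = 9 * -sqrt(2)/2 = -9*sqrt(2)/2
z = 9*sqrt(2)/2 - (9*sqrt(2)/2)i


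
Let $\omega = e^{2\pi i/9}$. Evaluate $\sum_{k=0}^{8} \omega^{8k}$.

Let ζ = ω^8 = e^(2πi·8/9). Since 9 ∤ 8, ζ ≠ 1.
Sum = Σ_{k=0}^{8} ζ^k = (ζ^9 - 1)/(ζ - 1) = (ω^{8·9} - 1)/(ζ - 1) = (1 - 1)/(ζ - 1) = 0


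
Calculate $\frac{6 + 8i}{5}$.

Divisor is real, so divide each part by 5:
= 6/5 + (8/5)i


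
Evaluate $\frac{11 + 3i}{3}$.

Divisor is real, so divide each part by 3:
= 11/3 + i


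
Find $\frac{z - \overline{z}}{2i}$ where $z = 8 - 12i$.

z - conjugate(z) = 2bi
(z - conjugate(z))/(2i) = 2bi/(2i) = b = -12


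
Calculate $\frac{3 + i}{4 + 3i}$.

Multiply numerator and denominator by conjugate (4 - 3i):
= (3 + i)(4 - 3i) / (4^2 + 3^2)
= (15 - 5i) / 25
Divide through by 5: (3 - i) / 5
= 3/5 - (1/5)i


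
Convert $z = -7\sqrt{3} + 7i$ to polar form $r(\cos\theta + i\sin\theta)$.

r = |z| = sqrt(a^2 + b^2) = sqrt((-7*sqrt(3))^2 + (7)^2) = sqrt(147 + 49) = sqrt(196) = 14
θ = arctan(b/a) = arctan(7/-12.1244) (quadrant-adjusted) = 150°
z = 14(cos 150° + i sin 150°)


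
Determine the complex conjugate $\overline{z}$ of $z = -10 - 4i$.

If z = a + bi, then conjugate(z) = a - bi
conjugate(-10 - 4i) = -10 + 4i


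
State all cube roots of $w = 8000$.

|w| = 8000, arg(w) = 0°
Root modulus = 8000^(1/3) = 20
Root arguments: θ_k = (0° + 360°k)/3 for k = 0, 1, ..., 2
Roots: 20, -10 + 10*sqrt(3)i, -10 - 10*sqrt(3)i


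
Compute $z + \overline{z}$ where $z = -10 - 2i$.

z + conjugate(z) = (a + bi) + (a - bi) = 2a
= 2 * (-10) = -20


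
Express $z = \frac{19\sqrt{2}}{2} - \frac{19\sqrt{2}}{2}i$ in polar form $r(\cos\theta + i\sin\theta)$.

r = |z| = sqrt(a^2 + b^2) = sqrt((19*sqrt(2)/2)^2 + (-19*sqrt(2)/2)^2) = sqrt(361/2 + 361/2) = sqrt(361) = 19
θ = arctan(b/a) = arctan(-13.435/13.435) (quadrant-adjusted) = 315°
z = 19(cos 315° + i sin 315°)


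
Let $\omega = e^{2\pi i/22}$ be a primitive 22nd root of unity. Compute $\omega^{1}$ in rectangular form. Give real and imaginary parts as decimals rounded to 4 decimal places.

ω^1 = e^(2πi·1/22) = e^(i·1π/11)
= cos(1π/11) + i sin(1π/11)
= 0.9595 + 0.2817i


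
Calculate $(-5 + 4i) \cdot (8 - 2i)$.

(a1*a2 - b1*b2) + (a1*b2 + b1*a2)i
= (-40 - (-8)) + (10 + 32)i
= -32 + 42i


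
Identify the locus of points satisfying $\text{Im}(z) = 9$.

Im(z) = y where z = x + yi; the equation y = 9 is satisfied by all points with that y-coordinate
Locus: Horizontal line y = 9


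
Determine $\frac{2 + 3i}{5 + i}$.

Multiply numerator and denominator by conjugate (5 - i):
= (2 + 3i)(5 - i) / (5^2 + 1^2)
= (13 + 13i) / 26
Divide through by 13: (1 + i) / 2
= 1/2 + (1/2)i


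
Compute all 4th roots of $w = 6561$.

|w| = 6561, arg(w) = 0°
Root modulus = 6561^(1/4) = 9
Root arguments: θ_k = (0° + 360°k)/4 for k = 0, 1, ..., 3
Roots: 9, 9i, -9, -9i


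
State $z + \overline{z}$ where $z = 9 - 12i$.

z + conjugate(z) = (a + bi) + (a - bi) = 2a
= 2 * 9 = 18


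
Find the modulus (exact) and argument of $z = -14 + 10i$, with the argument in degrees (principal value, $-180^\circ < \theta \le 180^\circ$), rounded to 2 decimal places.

|z| = sqrt((-14)^2 + 10^2) = sqrt(296)
arg(z) = arctan(b/a) = arctan(10/-14) (quadrant-adjusted) = 144.46°


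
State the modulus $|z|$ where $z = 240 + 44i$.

|z| = sqrt(a^2 + b^2) = sqrt(240^2 + 44^2) = sqrt(59536) = 244


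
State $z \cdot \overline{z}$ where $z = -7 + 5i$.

z * conjugate(z) = |z|^2 = a^2 + b^2
= (-7)^2 + 5^2 = 74


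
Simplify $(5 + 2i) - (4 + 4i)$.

(5 - 4) + (2 - 4)i = 1 - 2i


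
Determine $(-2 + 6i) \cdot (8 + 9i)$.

(a1*a2 - b1*b2) + (a1*b2 + b1*a2)i
= (-16 - 54) + (-18 + 48)i
= -70 + 30i


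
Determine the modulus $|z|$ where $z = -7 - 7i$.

|z| = sqrt(a^2 + b^2) = sqrt((-7)^2 + (-7)^2) = sqrt(98) = sqrt(98)


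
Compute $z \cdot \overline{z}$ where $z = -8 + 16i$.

z * conjugate(z) = |z|^2 = a^2 + b^2
= (-8)^2 + 16^2 = 320


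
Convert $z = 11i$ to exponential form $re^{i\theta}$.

r = |z| = sqrt((0)^2 + (11)^2) = sqrt(0 + 121) = sqrt(121) = 11
a = 0 and b > 0, so z lies on the positive imaginary axis: θ = 90° = π/2
z = 11e^(i*π/2)


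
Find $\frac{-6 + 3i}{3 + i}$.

Multiply numerator and denominator by conjugate (3 - i):
= (-6 + 3i)(3 - i) / (3^2 + 1^2)
= (-15 + 15i) / 10
Divide through by 5: (-3 + 3i) / 2
= -3/2 + (3/2)i


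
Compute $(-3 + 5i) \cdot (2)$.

(a1*a2 - b1*b2) + (a1*b2 + b1*a2)i
= (-6 - 0) + (0 + 10)i
= -6 + 10i


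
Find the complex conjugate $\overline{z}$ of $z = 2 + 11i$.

If z = a + bi, then conjugate(z) = a - bi
conjugate(2 + 11i) = 2 - 11i


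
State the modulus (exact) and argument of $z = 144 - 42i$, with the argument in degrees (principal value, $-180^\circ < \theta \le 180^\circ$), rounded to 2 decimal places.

|z| = sqrt(144^2 + (-42)^2) = 150
arg(z) = arctan(b/a) = arctan(-42/144) (quadrant-adjusted) = -16.26°


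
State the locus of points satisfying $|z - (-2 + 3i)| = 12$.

|z - z0| = r describes a circle centered at z0 with radius r
Here z0 = -2 + 3i and r = 12
Locus: Circle centered at (-2, 3) with radius 12


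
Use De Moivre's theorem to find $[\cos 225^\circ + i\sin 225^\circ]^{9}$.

By De Moivre: z^n = r^n(cos(nθ) + i sin(nθ))
= 1^9(cos(9*225°) + i sin(9*225°))
= 1(cos 225° + i sin 225°)
= -sqrt(2)/2 - (sqrt(2)/2)i


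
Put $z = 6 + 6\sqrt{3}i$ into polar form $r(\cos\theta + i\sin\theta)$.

r = |z| = sqrt(a^2 + b^2) = sqrt((6)^2 + (6*sqrt(3))^2) = sqrt(36 + 108) = sqrt(144) = 12
θ = arctan(b/a) = arctan(10.3923/6) (quadrant-adjusted) = 60°
z = 12(cos 60° + i sin 60°)


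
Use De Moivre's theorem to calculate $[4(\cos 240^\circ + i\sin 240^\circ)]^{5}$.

By De Moivre: z^n = r^n(cos(nθ) + i sin(nθ))
= 4^5(cos(5*240°) + i sin(5*240°))
= 1024(cos 120° + i sin 120°)
= -512 + 512*sqrt(3)i


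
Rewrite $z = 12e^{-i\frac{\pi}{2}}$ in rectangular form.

a = r cos θ = 12 * 0 = 0
b = r sin θ = 12 * -1 = -12
z = -12i


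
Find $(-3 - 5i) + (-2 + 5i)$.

(-3 + (-2)) + (-5 + 5)i = -5


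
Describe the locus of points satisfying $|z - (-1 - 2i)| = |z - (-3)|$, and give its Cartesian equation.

|z - z1| = |z - z2| means z is equidistant from z1 and z2,
i.e. the perpendicular bisector of the segment from (-1, -2) to (-3, 0) (midpoint (-2, -1)).
With z = x + yi, square both sides:
(x - (-1))^2 + (y - (-2))^2 = (x - (-3))^2 + (y - 0)^2
The x^2 and y^2 terms cancel: -4x + 4y = 9 - 5 = 4
Simplify: x - y = -1
Locus: Perpendicular bisector of the segment from (-1, -2) to (-3, 0): the line x - y = -1


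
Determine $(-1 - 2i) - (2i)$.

(-1 - 0) + (-2 - 2)i = -1 - 4i


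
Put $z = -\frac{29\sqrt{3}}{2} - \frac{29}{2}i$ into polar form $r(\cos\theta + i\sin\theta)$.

r = |z| = sqrt(a^2 + b^2) = sqrt((-29*sqrt(3)/2)^2 + (-29/2)^2) = sqrt(2523/4 + 841/4) = sqrt(841) = 29
θ = arctan(b/a) = arctan(-14.5/-25.1147) (quadrant-adjusted) = 210°
z = 29(cos 210° + i sin 210°)


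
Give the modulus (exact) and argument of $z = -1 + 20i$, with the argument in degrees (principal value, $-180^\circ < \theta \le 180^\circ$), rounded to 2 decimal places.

|z| = sqrt((-1)^2 + 20^2) = sqrt(401)
arg(z) = arctan(b/a) = arctan(20/-1) (quadrant-adjusted) = 92.86°


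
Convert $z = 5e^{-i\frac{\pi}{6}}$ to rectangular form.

a = r cos θ = 5 * sqrt(3)/2 = 5*sqrt(3)/2
b = r sin θ = 5 * -1/2 = -5/2
z = 5*sqrt(3)/2 - (5/2)i


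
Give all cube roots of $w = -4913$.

|w| = 4913, arg(w) = 180°
Root modulus = 4913^(1/3) = 17
Root arguments: θ_k = (180° + 360°k)/3 for k = 0, 1, ..., 2
Roots: 17/2 + (17*sqrt(3)/2)i, -17, 17/2 - (17*sqrt(3)/2)i


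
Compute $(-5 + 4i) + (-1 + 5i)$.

(-5 + (-1)) + (4 + 5)i = -6 + 9i


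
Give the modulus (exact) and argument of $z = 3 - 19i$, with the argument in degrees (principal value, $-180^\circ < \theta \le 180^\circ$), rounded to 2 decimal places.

|z| = sqrt(3^2 + (-19)^2) = sqrt(370)
arg(z) = arctan(b/a) = arctan(-19/3) (quadrant-adjusted) = -81.03°


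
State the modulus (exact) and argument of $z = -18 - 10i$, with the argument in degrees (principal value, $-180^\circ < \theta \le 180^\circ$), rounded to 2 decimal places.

|z| = sqrt((-18)^2 + (-10)^2) = sqrt(424)
arg(z) = arctan(b/a) = arctan(-10/-18) (quadrant-adjusted) = -150.95°


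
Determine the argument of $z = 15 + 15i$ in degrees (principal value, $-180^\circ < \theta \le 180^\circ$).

θ = arctan(b/a) = arctan(15/15) (quadrant-adjusted) = 45°


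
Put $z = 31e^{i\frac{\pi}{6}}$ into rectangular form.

a = r cos θ = 31 * sqrt(3)/2 = 31*sqrt(3)/2
b = r sin θ = 31 * 1/2 = 31/2
z = 31*sqrt(3)/2 + (31/2)i


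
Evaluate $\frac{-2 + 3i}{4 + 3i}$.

Multiply numerator and denominator by conjugate (4 - 3i):
= (-2 + 3i)(4 - 3i) / (4^2 + 3^2)
= (1 + 18i) / 25
= 1/25 + (18/25)i


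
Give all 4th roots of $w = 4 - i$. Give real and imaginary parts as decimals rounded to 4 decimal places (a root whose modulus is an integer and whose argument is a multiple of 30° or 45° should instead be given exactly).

|w| = sqrt(17) ≈ 4.123106, arg(w) ≈ 345.963757°
Root modulus = sqrt(17)^(1/4) ≈ 1.424971
Root arguments: θ_k = (arg(w) + 360°k)/4 for k = 0, 1, ..., 3
Compute each root as (root modulus)(cos θ_k + i sin θ_k) using full-precision intermediates, then round to 4 decimal places.
Roots: 0.0872 + 1.4223i, -1.4223 + 0.0872i, -0.0872 - 1.4223i, 1.4223 - 0.0872i


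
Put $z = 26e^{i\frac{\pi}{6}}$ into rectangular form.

a = r cos θ = 26 * sqrt(3)/2 = 13*sqrt(3)
b = r sin θ = 26 * 1/2 = 13
z = 13*sqrt(3) + 13i


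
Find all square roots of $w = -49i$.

|w| = 49, arg(w) = 270°
Root modulus = 49^(1/2) = 7
Root arguments: θ_k = (270° + 360°k)/2 for k = 0, 1, ..., 1
Roots: -7*sqrt(2)/2 + (7*sqrt(2)/2)i, 7*sqrt(2)/2 - (7*sqrt(2)/2)i


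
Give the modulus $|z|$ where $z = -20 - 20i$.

|z| = sqrt(a^2 + b^2) = sqrt((-20)^2 + (-20)^2) = sqrt(800) = sqrt(800)


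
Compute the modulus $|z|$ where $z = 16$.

|z| = sqrt(a^2 + b^2) = sqrt(16^2 + 0^2) = sqrt(256) = 16


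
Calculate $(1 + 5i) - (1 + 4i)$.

(1 - 1) + (5 - 4)i = i


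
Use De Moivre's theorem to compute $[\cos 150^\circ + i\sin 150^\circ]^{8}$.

By De Moivre: z^n = r^n(cos(nθ) + i sin(nθ))
= 1^8(cos(8*150°) + i sin(8*150°))
= 1(cos 120° + i sin 120°)
= -1/2 + (sqrt(3)/2)i


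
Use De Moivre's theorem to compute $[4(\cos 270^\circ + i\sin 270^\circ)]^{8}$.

By De Moivre: z^n = r^n(cos(nθ) + i sin(nθ))
= 4^8(cos(8*270°) + i sin(8*270°))
= 65536(cos 0° + i sin 0°)
= 65536


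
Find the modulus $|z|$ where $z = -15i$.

|z| = sqrt(a^2 + b^2) = sqrt(0^2 + (-15)^2) = sqrt(225) = 15


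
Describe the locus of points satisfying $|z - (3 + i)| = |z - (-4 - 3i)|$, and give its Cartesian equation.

|z - z1| = |z - z2| means z is equidistant from z1 and z2,
i.e. the perpendicular bisector of the segment from (3, 1) to (-4, -3) (midpoint (-1/2, -1)).
With z = x + yi, square both sides:
(x - 3)^2 + (y - 1)^2 = (x - (-4))^2 + (y - (-3))^2
The x^2 and y^2 terms cancel: -14x + (-8)y = 25 - 10 = 15
Simplify: 14x + 8y = -15
Locus: Perpendicular bisector of the segment from (3, 1) to (-4, -3): the line 14x + 8y = -15


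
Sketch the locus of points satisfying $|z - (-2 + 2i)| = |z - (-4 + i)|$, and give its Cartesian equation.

|z - z1| = |z - z2| means z is equidistant from z1 and z2,
i.e. the perpendicular bisector of the segment from (-2, 2) to (-4, 1) (midpoint (-3, 3/2)).
With z = x + yi, square both sides:
(x - (-2))^2 + (y - 2)^2 = (x - (-4))^2 + (y - 1)^2
The x^2 and y^2 terms cancel: -4x + (-2)y = 17 - 8 = 9
Simplify: 4x + 2y = -9
Locus: Perpendicular bisector of the segment from (-2, 2) to (-4, 1): the line 4x + 2y = -9


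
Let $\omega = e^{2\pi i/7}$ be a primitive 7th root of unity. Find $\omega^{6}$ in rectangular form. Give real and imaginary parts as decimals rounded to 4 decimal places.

ω^6 = e^(2πi·6/7) = e^(i·12π/7)
= cos(12π/7) + i sin(12π/7)
= 0.6235 - 0.7818i


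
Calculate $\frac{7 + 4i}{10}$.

Divisor is real, so divide each part by 10:
= 7/10 + (2/5)i


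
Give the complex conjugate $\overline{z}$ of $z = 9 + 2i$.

If z = a + bi, then conjugate(z) = a - bi
conjugate(9 + 2i) = 9 - 2i


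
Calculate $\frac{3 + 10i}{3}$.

Divisor is real, so divide each part by 3:
= 1 + (10/3)i


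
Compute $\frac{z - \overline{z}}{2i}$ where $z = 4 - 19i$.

z - conjugate(z) = 2bi
(z - conjugate(z))/(2i) = 2bi/(2i) = b = -19


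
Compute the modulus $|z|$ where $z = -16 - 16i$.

|z| = sqrt(a^2 + b^2) = sqrt((-16)^2 + (-16)^2) = sqrt(512) = sqrt(512)


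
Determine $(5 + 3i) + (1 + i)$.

(5 + 1) + (3 + 1)i = 6 + 4i


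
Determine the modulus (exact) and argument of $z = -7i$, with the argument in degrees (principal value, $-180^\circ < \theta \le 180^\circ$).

|z| = sqrt(0^2 + (-7)^2) = 7
a = 0 and b < 0, so z lies on the negative imaginary axis: arg(z) = -90°


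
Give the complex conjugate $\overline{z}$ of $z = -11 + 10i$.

If z = a + bi, then conjugate(z) = a - bi
conjugate(-11 + 10i) = -11 - 10i


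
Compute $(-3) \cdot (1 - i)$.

(a1*a2 - b1*b2) + (a1*b2 + b1*a2)i
= (-3 - 0) + (3 + 0)i
= -3 + 3i


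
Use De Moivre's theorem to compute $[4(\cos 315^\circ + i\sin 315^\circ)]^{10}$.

By De Moivre: z^n = r^n(cos(nθ) + i sin(nθ))
= 4^10(cos(10*315°) + i sin(10*315°))
= 1048576(cos 270° + i sin 270°)
= -1048576i


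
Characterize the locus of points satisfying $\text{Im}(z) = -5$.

Im(z) = y where z = x + yi; the equation y = -5 is satisfied by all points with that y-coordinate
Locus: Horizontal line y = -5


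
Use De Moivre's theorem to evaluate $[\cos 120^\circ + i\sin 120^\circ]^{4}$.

By De Moivre: z^n = r^n(cos(nθ) + i sin(nθ))
= 1^4(cos(4*120°) + i sin(4*120°))
= 1(cos 120° + i sin 120°)
= -1/2 + (sqrt(3)/2)i


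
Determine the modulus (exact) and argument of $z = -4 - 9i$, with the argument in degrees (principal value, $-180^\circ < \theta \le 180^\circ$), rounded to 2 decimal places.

|z| = sqrt((-4)^2 + (-9)^2) = sqrt(97)
arg(z) = arctan(b/a) = arctan(-9/-4) (quadrant-adjusted) = -113.96°


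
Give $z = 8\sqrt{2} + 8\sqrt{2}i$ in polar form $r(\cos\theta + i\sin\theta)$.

r = |z| = sqrt(a^2 + b^2) = sqrt((8*sqrt(2))^2 + (8*sqrt(2))^2) = sqrt(128 + 128) = sqrt(256) = 16
θ = arctan(b/a) = arctan(11.3137/11.3137) (quadrant-adjusted) = 45°
z = 16(cos 45° + i sin 45°)


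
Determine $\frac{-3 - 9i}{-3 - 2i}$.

Multiply numerator and denominator by conjugate (-3 + 2i):
= (-3 - 9i)(-3 + 2i) / ((-3)^2 + (-2)^2)
= (27 + 21i) / 13
= 27/13 + (21/13)i


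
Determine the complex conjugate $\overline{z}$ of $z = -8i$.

If z = a + bi, then conjugate(z) = a - bi
conjugate(-8i) = 8i


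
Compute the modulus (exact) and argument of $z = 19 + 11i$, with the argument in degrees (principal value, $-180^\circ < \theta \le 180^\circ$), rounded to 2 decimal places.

|z| = sqrt(19^2 + 11^2) = sqrt(482)
arg(z) = arctan(b/a) = arctan(11/19) (quadrant-adjusted) = 30.07°


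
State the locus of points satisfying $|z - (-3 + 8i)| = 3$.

|z - z0| = r describes a circle centered at z0 with radius r
Here z0 = -3 + 8i and r = 3
Locus: Circle centered at (-3, 8) with radius 3


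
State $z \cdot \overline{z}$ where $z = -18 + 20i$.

z * conjugate(z) = |z|^2 = a^2 + b^2
= (-18)^2 + 20^2 = 724


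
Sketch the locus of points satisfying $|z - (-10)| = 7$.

|z - z0| = r describes a circle centered at z0 with radius r
Here z0 = -10 and r = 7
Locus: Circle centered at (-10, 0) with radius 7


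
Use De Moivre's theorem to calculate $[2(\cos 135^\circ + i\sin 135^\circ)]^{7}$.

By De Moivre: z^n = r^n(cos(nθ) + i sin(nθ))
= 2^7(cos(7*135°) + i sin(7*135°))
= 128(cos 225° + i sin 225°)
= -64*sqrt(2) - 64*sqrt(2)i


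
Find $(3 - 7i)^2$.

(a + bi)^2 = a^2 - b^2 + 2abi
= 3^2 - (-7)^2 + 2*3*(-7)i
= -40 - 42i


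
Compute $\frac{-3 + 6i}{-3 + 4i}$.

Multiply numerator and denominator by conjugate (-3 - 4i):
= (-3 + 6i)(-3 - 4i) / ((-3)^2 + 4^2)
= (33 - 6i) / 25
= 33/25 - (6/25)i


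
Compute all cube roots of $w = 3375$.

|w| = 3375, arg(w) = 0°
Root modulus = 3375^(1/3) = 15
Root arguments: θ_k = (0° + 360°k)/3 for k = 0, 1, ..., 2
Roots: 15, -15/2 + (15*sqrt(3)/2)i, -15/2 - (15*sqrt(3)/2)i


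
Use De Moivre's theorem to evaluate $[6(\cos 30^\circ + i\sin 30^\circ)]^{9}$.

By De Moivre: z^n = r^n(cos(nθ) + i sin(nθ))
= 6^9(cos(9*30°) + i sin(9*30°))
= 10077696(cos 270° + i sin 270°)
= -10077696i


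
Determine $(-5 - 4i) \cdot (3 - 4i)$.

(a1*a2 - b1*b2) + (a1*b2 + b1*a2)i
= (-15 - 16) + (20 + (-12))i
= -31 + 8i


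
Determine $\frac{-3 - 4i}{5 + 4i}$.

Multiply numerator and denominator by conjugate (5 - 4i):
= (-3 - 4i)(5 - 4i) / (5^2 + 4^2)
= (-31 - 8i) / 41
= -31/41 - (8/41)i


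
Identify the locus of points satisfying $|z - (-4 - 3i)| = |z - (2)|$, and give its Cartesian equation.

|z - z1| = |z - z2| means z is equidistant from z1 and z2,
i.e. the perpendicular bisector of the segment from (-4, -3) to (2, 0) (midpoint (-1, -3/2)).
With z = x + yi, square both sides:
(x - (-4))^2 + (y - (-3))^2 = (x - 2)^2 + (y - 0)^2
The x^2 and y^2 terms cancel: 12x + 6y = 4 - 25 = -21
Simplify: 4x + 2y = -7
Locus: Perpendicular bisector of the segment from (-4, -3) to (2, 0): the line 4x + 2y = -7


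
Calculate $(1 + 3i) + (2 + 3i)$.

(1 + 2) + (3 + 3)i = 3 + 6i


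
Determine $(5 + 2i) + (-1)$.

(5 + (-1)) + (2 + 0)i = 4 + 2i


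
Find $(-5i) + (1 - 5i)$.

(0 + 1) + (-5 + (-5))i = 1 - 10i


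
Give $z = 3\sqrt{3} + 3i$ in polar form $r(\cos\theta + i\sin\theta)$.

r = |z| = sqrt(a^2 + b^2) = sqrt((3*sqrt(3))^2 + (3)^2) = sqrt(27 + 9) = sqrt(36) = 6
θ = arctan(b/a) = arctan(3/5.1962) (quadrant-adjusted) = 30°
z = 6(cos 30° + i sin 30°)


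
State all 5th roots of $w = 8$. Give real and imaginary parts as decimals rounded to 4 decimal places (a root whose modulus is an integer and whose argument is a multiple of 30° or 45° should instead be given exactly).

|w| = 8, arg(w) = 0°
Root modulus = 8^(1/5) ≈ 1.515717
Root arguments: θ_k = (0° + 360°k)/5 for k = 0, 1, ..., 4
Compute each root as (root modulus)(cos θ_k + i sin θ_k) using full-precision intermediates, then round to 4 decimal places.
Roots: 1.5157, 0.4684 + 1.4415i, -1.2262 + 0.8909i, -1.2262 - 0.8909i, 0.4684 - 1.4415i


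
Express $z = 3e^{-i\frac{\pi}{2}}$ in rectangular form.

a = r cos θ = 3 * 0 = 0
b = r sin θ = 3 * -1 = -3
z = -3i


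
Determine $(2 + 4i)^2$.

(a + bi)^2 = a^2 - b^2 + 2abi
= 2^2 - 4^2 + 2*2*4i
= -12 + 16i


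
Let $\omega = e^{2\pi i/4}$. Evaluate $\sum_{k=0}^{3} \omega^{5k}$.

Let ζ = ω^5 = e^(2πi·5/4). Since 4 ∤ 5, ζ ≠ 1.
Sum = Σ_{k=0}^{3} ζ^k = (ζ^4 - 1)/(ζ - 1) = (ω^{5·4} - 1)/(ζ - 1) = (1 - 1)/(ζ - 1) = 0


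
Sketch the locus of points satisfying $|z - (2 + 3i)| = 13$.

|z - z0| = r describes a circle centered at z0 with radius r
Here z0 = 2 + 3i and r = 13
Locus: Circle centered at (2, 3) with radius 13


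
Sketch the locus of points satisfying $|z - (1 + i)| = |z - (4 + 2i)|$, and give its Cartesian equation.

|z - z1| = |z - z2| means z is equidistant from z1 and z2,
i.e. the perpendicular bisector of the segment from (1, 1) to (4, 2) (midpoint (5/2, 3/2)).
With z = x + yi, square both sides:
(x - 1)^2 + (y - 1)^2 = (x - 4)^2 + (y - 2)^2
The x^2 and y^2 terms cancel: 6x + 2y = 20 - 2 = 18
Simplify: 3x + y = 9
Locus: Perpendicular bisector of the segment from (1, 1) to (4, 2): the line 3x + y = 9


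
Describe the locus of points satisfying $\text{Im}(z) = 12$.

Im(z) = y where z = x + yi; the equation y = 12 is satisfied by all points with that y-coordinate
Locus: Horizontal line y = 12


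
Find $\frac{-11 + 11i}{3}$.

Divisor is real, so divide each part by 3:
= -11/3 + (11/3)i


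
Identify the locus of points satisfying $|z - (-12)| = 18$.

|z - z0| = r describes a circle centered at z0 with radius r
Here z0 = -12 and r = 18
Locus: Circle centered at (-12, 0) with radius 18


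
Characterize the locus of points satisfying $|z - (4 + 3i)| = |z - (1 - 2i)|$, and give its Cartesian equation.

|z - z1| = |z - z2| means z is equidistant from z1 and z2,
i.e. the perpendicular bisector of the segment from (4, 3) to (1, -2) (midpoint (5/2, 1/2)).
With z = x + yi, square both sides:
(x - 4)^2 + (y - 3)^2 = (x - 1)^2 + (y - (-2))^2
The x^2 and y^2 terms cancel: -6x + (-10)y = 5 - 25 = -20
Simplify: 3x + 5y = 10
Locus: Perpendicular bisector of the segment from (4, 3) to (1, -2): the line 3x + 5y = 10


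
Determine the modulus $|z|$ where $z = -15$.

|z| = sqrt(a^2 + b^2) = sqrt((-15)^2 + 0^2) = sqrt(225) = 15


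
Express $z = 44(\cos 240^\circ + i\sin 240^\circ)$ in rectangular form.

a = r cos θ = 44 * -1/2 = -22
b = r sin θ = 44 * -sqrt(3)/2 = -22*sqrt(3)
z = -22 - 22*sqrt(3)i


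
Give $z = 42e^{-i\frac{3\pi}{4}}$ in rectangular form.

a = r cos θ = 42 * -sqrt(2)/2 = -21*sqrt(2)
b = r sin θ = 42 * -sqrt(2)/2 = -21*sqrt(2)
z = -21*sqrt(2) - 21*sqrt(2)i


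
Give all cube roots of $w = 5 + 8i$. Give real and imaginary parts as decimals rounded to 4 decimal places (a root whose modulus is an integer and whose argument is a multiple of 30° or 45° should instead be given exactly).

|w| = sqrt(89) ≈ 9.433981, arg(w) ≈ 57.994617°
Root modulus = sqrt(89)^(1/3) ≈ 2.112994
Root arguments: θ_k = (arg(w) + 360°k)/3 for k = 0, 1, ..., 2
Compute each root as (root modulus)(cos θ_k + i sin θ_k) using full-precision intermediates, then round to 4 decimal places.
Roots: 1.9939 + 0.6995i, -1.6027 + 1.3770i, -0.3912 - 2.0765i


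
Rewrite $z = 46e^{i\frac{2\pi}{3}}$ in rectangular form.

a = r cos θ = 46 * -1/2 = -23
b = r sin θ = 46 * sqrt(3)/2 = 23*sqrt(3)
z = -23 + 23*sqrt(3)i


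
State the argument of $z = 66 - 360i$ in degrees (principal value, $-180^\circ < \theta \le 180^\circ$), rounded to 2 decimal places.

θ = arctan(b/a) = arctan(-360/66) (quadrant-adjusted) = -79.61°


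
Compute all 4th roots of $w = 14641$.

|w| = 14641, arg(w) = 0°
Root modulus = 14641^(1/4) = 11
Root arguments: θ_k = (0° + 360°k)/4 for k = 0, 1, ..., 3
Roots: 11, 11i, -11, -11i


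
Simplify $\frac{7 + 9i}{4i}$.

Multiply numerator and denominator by conjugate (-4i):
= (7 + 9i)(-4i) / (0^2 + 4^2)
= (36 - 28i) / 16
Divide through by 4: (9 - 7i) / 4
= 9/4 - (7/4)i


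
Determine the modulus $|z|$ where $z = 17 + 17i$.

|z| = sqrt(a^2 + b^2) = sqrt(17^2 + 17^2) = sqrt(578) = sqrt(578)


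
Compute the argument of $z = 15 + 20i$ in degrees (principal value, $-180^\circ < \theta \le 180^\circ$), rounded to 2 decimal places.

θ = arctan(b/a) = arctan(20/15) (quadrant-adjusted) = 53.13°


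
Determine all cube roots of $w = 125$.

|w| = 125, arg(w) = 0°
Root modulus = 125^(1/3) = 5
Root arguments: θ_k = (0° + 360°k)/3 for k = 0, 1, ..., 2
Roots: 5, -5/2 + (5*sqrt(3)/2)i, -5/2 - (5*sqrt(3)/2)i


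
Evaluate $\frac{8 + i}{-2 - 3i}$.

Multiply numerator and denominator by conjugate (-2 + 3i):
= (8 + i)(-2 + 3i) / ((-2)^2 + (-3)^2)
= (-19 + 22i) / 13
= -19/13 + (22/13)i


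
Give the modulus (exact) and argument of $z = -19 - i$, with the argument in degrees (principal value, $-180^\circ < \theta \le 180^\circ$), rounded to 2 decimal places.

|z| = sqrt((-19)^2 + (-1)^2) = sqrt(362)
arg(z) = arctan(b/a) = arctan(-1/-19) (quadrant-adjusted) = -176.99°


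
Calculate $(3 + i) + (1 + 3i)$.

(3 + 1) + (1 + 3)i = 4 + 4i


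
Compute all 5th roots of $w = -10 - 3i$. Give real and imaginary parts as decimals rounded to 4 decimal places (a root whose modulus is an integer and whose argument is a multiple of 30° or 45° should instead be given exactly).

|w| = sqrt(109) ≈ 10.440307, arg(w) ≈ 196.699244°
Root modulus = sqrt(109)^(1/5) ≈ 1.598610
Root arguments: θ_k = (arg(w) + 360°k)/5 for k = 0, 1, ..., 4
Compute each root as (root modulus)(cos θ_k + i sin θ_k) using full-precision intermediates, then round to 4 decimal places.
Roots: 1.2364 + 1.0134i, -0.5817 + 1.4890i, -1.5959 - 0.0931i, -0.4046 - 1.5466i, 1.3458 - 0.8627i
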